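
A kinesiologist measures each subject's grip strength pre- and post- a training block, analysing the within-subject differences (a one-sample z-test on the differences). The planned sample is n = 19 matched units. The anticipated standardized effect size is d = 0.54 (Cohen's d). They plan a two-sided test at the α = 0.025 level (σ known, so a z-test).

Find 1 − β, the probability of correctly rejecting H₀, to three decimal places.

Power ≈ 0.545

Noncentrality parameter: δ = d·√n = 0.54 × √19 = 2.3538
Two-sided α = 0.025 → critical value z_{0.0125} = 2.241.
Power = Φ(δ − 2.241) + Φ(−δ − 2.241) = Φ(0.112) + Φ(-4.595) = 0.5447 + 0.0000 = 0.5448.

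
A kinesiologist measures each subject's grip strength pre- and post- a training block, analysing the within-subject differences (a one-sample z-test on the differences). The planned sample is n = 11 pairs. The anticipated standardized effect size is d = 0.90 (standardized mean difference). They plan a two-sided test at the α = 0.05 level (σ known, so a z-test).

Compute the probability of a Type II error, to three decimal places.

Noncentrality parameter: δ = d·√n = 0.90 × √11 = 2.9850
Two-sided α = 0.05 → critical value z_{0.025} = 1.960.
Power = Φ(δ − 1.960) + Φ(−δ − 1.960) = Φ(1.025) + Φ(-4.945) = 0.8473 + 0.0000 = 0.8473.
Type II error: β = 1 − power = 1 − 0.8473 = 0.1527.

β ≈ 0.153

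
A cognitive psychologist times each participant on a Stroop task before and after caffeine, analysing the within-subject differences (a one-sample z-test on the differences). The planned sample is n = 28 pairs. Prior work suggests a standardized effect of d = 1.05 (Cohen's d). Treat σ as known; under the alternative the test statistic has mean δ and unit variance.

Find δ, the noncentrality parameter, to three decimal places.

δ ≈ 5.556

δ = d·√n = 1.05 × √28 = 5.5561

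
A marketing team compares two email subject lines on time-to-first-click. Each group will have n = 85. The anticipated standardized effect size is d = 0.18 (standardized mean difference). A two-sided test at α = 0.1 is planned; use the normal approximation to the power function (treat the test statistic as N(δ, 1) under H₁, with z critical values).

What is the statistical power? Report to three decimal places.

Noncentrality parameter: δ = d·√(n/2) = 0.18 × √(85/2) = 1.1735
Critical value for a two-sided test at α = 0.1: z_{α/2} = 1.645.
Power = Φ(δ − 1.645) + Φ(−δ − 1.645) = Φ(-0.471) + Φ(-2.818) = 0.3187 + 0.0024 = 0.3211.

Power ≈ 0.321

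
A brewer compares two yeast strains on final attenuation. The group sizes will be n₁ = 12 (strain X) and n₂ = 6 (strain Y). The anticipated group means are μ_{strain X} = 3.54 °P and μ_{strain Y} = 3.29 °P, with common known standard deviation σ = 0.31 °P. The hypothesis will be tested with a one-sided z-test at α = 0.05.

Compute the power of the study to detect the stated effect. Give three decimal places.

Power ≈ 0.487

Standardized effect: d = |μ_{strain X} − μ_{strain Y}| / σ = |3.54 − 3.29| / 0.31 = 0.8065
Noncentrality parameter: δ = d / √(1/n₁ + 1/n₂) = 0.8065 / √(1/12 + 1/6) = 1.6129
One-sided α = 0.05 → critical value z_{0.05} = 1.645.
Power = Φ(δ − 1.645) = Φ(-0.032) = 0.4873.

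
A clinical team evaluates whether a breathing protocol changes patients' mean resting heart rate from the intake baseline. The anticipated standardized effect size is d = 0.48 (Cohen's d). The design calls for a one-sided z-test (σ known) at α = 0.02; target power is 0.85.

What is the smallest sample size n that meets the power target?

Set Φ(δ − 2.054) = 0.85; then δ − 2.054 = Φ⁻¹(0.85) = 1.036, giving δ = 3.090.
δ = d·√n ⇒ n = (δ/d)² = (3.090 / 0.48)² = 41.45.
Rounding up, n = 42.

n = 42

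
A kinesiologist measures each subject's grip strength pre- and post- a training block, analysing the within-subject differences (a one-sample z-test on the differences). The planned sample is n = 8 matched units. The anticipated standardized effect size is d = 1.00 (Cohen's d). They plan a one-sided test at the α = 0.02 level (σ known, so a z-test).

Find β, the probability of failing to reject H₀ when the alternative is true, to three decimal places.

β ≈ 0.219

Noncentrality parameter: δ = d·√n = 1.00 × √8 = 2.8284
One-sided α = 0.02 → critical value z_{0.02} = 2.054.
Power = Φ(δ − 2.054) = Φ(0.775) = 0.7807.
Type II error: β = 1 − power = 1 − 0.7807 = 0.2193.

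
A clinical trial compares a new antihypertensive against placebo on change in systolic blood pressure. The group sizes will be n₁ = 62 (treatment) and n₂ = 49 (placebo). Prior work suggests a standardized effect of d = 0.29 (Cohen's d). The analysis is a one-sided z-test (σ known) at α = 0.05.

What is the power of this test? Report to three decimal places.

Power ≈ 0.449

Noncentrality parameter: δ = d / √(1/n₁ + 1/n₂) = 0.29 / √(1/62 + 1/49) = 1.5172
One-sided α = 0.05 → critical value z_{0.05} = 1.645.
Power = P(Z > 1.645 − δ) = Φ(-0.128) = 0.4492.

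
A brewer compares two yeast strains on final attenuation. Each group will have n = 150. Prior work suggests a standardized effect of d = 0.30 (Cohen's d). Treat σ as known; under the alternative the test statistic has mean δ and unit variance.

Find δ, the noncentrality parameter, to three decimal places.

δ = d·√(n/2) = 0.30 × √(150/2) = 2.5981

δ ≈ 2.598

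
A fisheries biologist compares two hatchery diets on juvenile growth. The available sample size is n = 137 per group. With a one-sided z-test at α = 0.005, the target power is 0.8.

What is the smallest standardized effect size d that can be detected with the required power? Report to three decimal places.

Required noncentrality: δ = z_{0.005} + z_{0.20} = 2.576 + 0.842 = 3.417.
δ = d·√(n/2) ⇒ d = δ/√(n/2) = 3.417/√(137/2) = 0.4129.

d ≈ 0.413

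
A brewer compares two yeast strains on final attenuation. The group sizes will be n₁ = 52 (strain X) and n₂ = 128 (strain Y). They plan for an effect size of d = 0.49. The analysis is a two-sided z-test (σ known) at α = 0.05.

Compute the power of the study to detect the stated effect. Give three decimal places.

Power ≈ 0.846

Noncentrality parameter: δ = d / √(1/n₁ + 1/n₂) = 0.49 / √(1/52 + 1/128) = 2.9797
Critical value for a two-sided test at α = 0.05: z_{α/2} = 1.960.
Power = Φ(δ − 1.960) + Φ(−δ − 1.960) = Φ(1.020) + Φ(-4.940) = 0.8461 + 0.0000 = 0.8461.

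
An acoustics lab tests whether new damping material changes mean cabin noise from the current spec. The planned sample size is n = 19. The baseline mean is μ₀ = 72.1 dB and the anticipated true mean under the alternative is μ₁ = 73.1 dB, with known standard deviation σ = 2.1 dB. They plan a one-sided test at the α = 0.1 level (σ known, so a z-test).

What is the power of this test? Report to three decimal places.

Power ≈ 0.786

Standardized effect: d = |μ₁ − μ₀| / σ = |73.1 − 72.1| / 2.1 = 0.4762
Noncentrality parameter: λ = d·√n = 0.4762 × √19 = 2.0757
Critical value for a one-sided test at α = 0.1: z_α = 1.282.
Power = Φ(λ − 1.282) = Φ(0.794) = 0.7864.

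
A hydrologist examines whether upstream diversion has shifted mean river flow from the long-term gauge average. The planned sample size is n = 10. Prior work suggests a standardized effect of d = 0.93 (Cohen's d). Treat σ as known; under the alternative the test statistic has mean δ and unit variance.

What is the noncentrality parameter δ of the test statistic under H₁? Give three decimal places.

δ = d·√n = 0.93 × √10 = 2.9409

δ ≈ 2.941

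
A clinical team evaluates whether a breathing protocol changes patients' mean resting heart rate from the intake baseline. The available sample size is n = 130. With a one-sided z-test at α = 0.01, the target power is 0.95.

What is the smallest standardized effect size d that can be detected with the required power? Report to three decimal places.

d ≈ 0.348

Required noncentrality: δ = z_{0.01} + z_{0.05} = 2.326 + 1.645 = 3.971.
δ = d·√n ⇒ d = δ/√n = 3.971/√130 = 0.3483.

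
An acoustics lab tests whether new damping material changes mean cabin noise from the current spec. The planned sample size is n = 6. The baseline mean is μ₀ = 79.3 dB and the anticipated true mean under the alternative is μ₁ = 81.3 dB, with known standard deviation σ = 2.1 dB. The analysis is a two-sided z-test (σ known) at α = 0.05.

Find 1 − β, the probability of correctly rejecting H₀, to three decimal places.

Standardized effect: d = |μ₁ − μ₀| / σ = |81.3 − 79.3| / 2.1 = 0.9524
Noncentrality parameter: δ = d·√n = 0.9524 × √6 = 2.3328
Two-sided α = 0.05 → critical value z_{0.025} = 1.960.
Power = Φ(δ − 1.960) + Φ(−δ − 1.960) = Φ(0.373) + Φ(-4.293) = 0.6454 + 0.0000 = 0.6454.

Power ≈ 0.645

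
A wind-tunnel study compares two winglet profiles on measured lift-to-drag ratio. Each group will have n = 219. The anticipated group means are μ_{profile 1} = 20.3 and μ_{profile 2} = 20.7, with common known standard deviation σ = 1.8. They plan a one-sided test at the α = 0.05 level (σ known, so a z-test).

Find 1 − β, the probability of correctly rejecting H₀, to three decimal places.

Standardized effect: d = |μ_{profile 1} − μ_{profile 2}| / σ = |20.3 − 20.7| / 1.8 = 0.2222
Noncentrality parameter: δ = d·√(n/2) = 0.2222 × √(219/2) = 2.3254
One-sided α = 0.05 → critical value z_{0.05} = 1.645.
Power = P(Z > 1.645 − δ) = Φ(0.681) = 0.7519.

Power ≈ 0.752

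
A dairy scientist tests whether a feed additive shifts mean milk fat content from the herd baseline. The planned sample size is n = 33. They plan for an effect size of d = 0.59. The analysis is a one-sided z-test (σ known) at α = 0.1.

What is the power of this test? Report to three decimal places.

Noncentrality parameter: δ = d·√n = 0.59 × √33 = 3.3893
One-sided α = 0.1 → critical value z_{0.1} = 1.282.
Power = P(Z > 1.282 − δ) = Φ(2.108) = 0.9825.

Power ≈ 0.982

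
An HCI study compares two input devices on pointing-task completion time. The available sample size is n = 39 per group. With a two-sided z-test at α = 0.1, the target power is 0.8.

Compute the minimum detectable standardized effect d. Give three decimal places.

d ≈ 0.563

Required noncentrality: δ = z_{0.05} + z_{0.20} = 1.645 + 0.842 = 2.486.
(The second rejection-region term Φ(−δ − z_{α/2}) is negligible and dropped.)
δ = d·√(n/2) ⇒ d = δ/√(n/2) = 2.486/√(39/2) = 0.5631.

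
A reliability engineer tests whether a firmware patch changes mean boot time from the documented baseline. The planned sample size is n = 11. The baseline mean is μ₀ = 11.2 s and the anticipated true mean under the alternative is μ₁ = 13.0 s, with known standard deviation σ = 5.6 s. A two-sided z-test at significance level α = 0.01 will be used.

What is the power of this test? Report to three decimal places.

Power ≈ 0.066

Standardized effect: d = |μ₁ − μ₀| / σ = |13.0 − 11.2| / 5.6 = 0.3214
Noncentrality parameter: δ = d·√n = 0.3214 × √11 = 1.0661
Two-sided α = 0.01 → critical value z_{0.005} = 2.576.
Power = Φ(δ − 2.576) + Φ(−δ − 2.576) = Φ(-1.510) + Φ(-3.642) = 0.0656 + 0.0001 = 0.0657.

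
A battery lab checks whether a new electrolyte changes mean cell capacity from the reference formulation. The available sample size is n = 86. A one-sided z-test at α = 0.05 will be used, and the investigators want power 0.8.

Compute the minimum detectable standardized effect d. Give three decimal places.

Need Φ(δ − 1.645) = 0.8, so δ = 1.645 + 0.842 = 2.486.
δ = d·√n ⇒ d = δ/√n = 2.486/√86 = 0.2681.

d ≈ 0.268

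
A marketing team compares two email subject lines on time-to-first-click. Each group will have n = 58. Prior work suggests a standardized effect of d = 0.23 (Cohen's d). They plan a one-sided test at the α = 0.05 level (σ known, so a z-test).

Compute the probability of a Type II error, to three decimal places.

β ≈ 0.658

Noncentrality parameter: δ = d·√(n/2) = 0.23 × √(58/2) = 1.2386
Critical value for a one-sided test at α = 0.05: z_α = 1.645.
Power = Φ(δ − 1.645) = Φ(-0.406) = 0.3423.
Type II error: β = 1 − power = 1 − 0.3423 = 0.6577.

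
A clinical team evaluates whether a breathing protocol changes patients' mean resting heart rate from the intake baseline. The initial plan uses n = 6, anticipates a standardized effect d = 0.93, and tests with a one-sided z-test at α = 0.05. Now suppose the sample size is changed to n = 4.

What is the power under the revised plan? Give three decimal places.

Power ≈ 0.585

With n = 4: δ = d·√n = 0.93 × √4 = 1.8600. Critical value z_{0.05} = 1.645.
Revised power = Φ(δ − 1.645) = Φ(0.215) = 0.5852.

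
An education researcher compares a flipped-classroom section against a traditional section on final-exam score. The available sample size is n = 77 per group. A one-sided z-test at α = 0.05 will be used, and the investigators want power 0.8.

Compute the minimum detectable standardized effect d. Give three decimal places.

d ≈ 0.401

Required noncentrality: δ = z_{0.05} + z_{0.20} = 1.645 + 0.842 = 2.486.
δ = d·√(n/2) ⇒ d = δ/√(n/2) = 2.486/√(77/2) = 0.4007.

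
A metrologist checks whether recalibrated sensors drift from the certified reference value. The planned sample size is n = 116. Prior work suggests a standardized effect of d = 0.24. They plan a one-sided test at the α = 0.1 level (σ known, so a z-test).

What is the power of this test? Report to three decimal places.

Power ≈ 0.904

Noncentrality parameter: λ = d·√n = 0.24 × √116 = 2.5849
One-sided α = 0.1 → critical value z_{0.1} = 1.282.
Power = Φ(λ − 1.282) = Φ(1.303) = 0.9038.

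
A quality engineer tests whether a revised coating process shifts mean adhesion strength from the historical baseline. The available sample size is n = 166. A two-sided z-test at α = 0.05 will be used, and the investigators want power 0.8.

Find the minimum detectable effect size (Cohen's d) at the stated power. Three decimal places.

d ≈ 0.217

Need Φ(δ − 1.960) = 0.8, so δ = 1.960 + 0.842 = 2.802.
(Lower-tail contribution to power is negligible for δ > 0.)
δ = d·√n ⇒ d = δ/√n = 2.802/√166 = 0.2174.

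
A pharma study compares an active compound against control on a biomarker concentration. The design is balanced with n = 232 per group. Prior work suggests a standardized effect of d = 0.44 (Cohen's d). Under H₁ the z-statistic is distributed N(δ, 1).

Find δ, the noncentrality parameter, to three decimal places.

δ = d·√(n/2) = 0.44 × √(232/2) = 4.7389

δ ≈ 4.739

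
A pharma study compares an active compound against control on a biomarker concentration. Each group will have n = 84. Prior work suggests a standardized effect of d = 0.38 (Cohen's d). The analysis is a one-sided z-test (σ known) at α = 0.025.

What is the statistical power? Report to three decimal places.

Noncentrality parameter: δ = d·√(n/2) = 0.38 × √(84/2) = 2.4627
One-sided α = 0.025 → critical value z_{0.025} = 1.960.
Power = Φ(δ − 1.960) = Φ(0.503) = 0.6924.

Power ≈ 0.692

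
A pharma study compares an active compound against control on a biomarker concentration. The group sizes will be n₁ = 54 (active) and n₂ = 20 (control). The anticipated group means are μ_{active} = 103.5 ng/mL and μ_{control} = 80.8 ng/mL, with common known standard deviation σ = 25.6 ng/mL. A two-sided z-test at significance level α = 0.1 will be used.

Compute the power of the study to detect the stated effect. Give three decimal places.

Power ≈ 0.959

Standardized effect: d = |μ_{active} − μ_{control}| / σ = |103.5 − 80.8| / 25.6 = 0.8867
Noncentrality parameter: δ = d / √(1/n₁ + 1/n₂) = 0.8867 / √(1/54 + 1/20) = 3.3875
Critical value for a two-sided test at α = 0.1: z_{α/2} = 1.645.
Power = Φ(δ − 1.645) + Φ(−δ − 1.645) = Φ(1.743) + Φ(-5.032) = 0.9593 + 0.0000 = 0.9593.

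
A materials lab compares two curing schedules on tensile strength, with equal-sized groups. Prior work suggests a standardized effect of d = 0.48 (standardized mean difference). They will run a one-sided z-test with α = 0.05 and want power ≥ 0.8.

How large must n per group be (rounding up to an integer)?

n = 54 per group

Set Φ(δ − 1.645) = 0.8; then δ − 1.645 = Φ⁻¹(0.8) = 0.842, giving δ = 2.486.
δ = d·√(n/2) ⇒ n = 2(δ/d)² = 2 × (2.486 / 0.48)² = 53.67.
Rounding up, n = 54 per group.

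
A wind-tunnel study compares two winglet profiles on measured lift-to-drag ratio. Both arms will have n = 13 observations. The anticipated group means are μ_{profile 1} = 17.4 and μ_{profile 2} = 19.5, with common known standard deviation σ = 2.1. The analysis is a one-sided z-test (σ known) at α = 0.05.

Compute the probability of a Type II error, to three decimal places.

Standardized effect: d = |μ_{profile 1} − μ_{profile 2}| / σ = |17.4 − 19.5| / 2.1 = 1.0000
Noncentrality parameter: δ = d·√(n/2) = 1.0000 × √(13/2) = 2.5495
One-sided α = 0.05 → critical value z_{0.05} = 1.645.
Power = Φ(δ − 1.645) = Φ(0.905) = 0.8172.
Type II error: β = 1 − power = 1 − 0.8172 = 0.1828.

β ≈ 0.183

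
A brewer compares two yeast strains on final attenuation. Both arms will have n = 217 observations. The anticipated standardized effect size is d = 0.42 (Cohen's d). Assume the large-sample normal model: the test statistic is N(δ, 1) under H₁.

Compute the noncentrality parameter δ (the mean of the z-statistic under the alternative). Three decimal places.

δ ≈ 4.375

The noncentrality parameter scales effect size by the design's sample-size factor: δ = d·√(n/2) = 0.42 × √(217/2) = 4.3749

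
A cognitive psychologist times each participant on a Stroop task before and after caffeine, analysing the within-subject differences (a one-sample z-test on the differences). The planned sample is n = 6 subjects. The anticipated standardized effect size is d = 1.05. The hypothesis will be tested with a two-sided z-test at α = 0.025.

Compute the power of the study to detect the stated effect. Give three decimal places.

Power ≈ 0.630

Noncentrality parameter: δ = d·√n = 1.05 × √6 = 2.5720
Two-sided α = 0.025 → critical value z_{0.0125} = 2.241.
Power = Φ(δ − 2.241) + Φ(−δ − 2.241) = Φ(0.331) + Φ(-4.813) = 0.6295 + 0.0000 = 0.6295.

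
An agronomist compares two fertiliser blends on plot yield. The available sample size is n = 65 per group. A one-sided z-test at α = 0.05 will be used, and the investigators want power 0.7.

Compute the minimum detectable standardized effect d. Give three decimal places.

Need Φ(δ − 1.645) = 0.7, so δ = 1.645 + 0.524 = 2.169.
δ = d·√(n/2) ⇒ d = δ/√(n/2) = 2.169/√(65/2) = 0.3805.

d ≈ 0.381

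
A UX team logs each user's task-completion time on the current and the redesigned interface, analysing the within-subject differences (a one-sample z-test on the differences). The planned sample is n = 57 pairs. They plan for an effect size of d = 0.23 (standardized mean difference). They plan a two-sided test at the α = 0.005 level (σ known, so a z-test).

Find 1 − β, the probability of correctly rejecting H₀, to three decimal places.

Power ≈ 0.142

Noncentrality parameter: δ = d·√n = 0.23 × √57 = 1.7365
Critical value for a two-sided test at α = 0.005: z_{α/2} = 2.807.
Power = Φ(δ − 2.807) + Φ(−δ − 2.807) = Φ(-1.071) + Φ(-4.543) = 0.1422 + 0.0000 = 0.1422.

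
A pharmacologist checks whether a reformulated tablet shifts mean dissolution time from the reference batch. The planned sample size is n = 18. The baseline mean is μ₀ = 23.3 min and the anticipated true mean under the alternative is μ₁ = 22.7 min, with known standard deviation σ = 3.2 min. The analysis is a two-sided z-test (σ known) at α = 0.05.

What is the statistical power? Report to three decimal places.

Standardized effect: d = |μ₁ − μ₀| / σ = |22.7 − 23.3| / 3.2 = 0.1875
Noncentrality parameter: δ = d·√n = 0.1875 × √18 = 0.7955
Two-sided α = 0.05 → critical value z_{0.025} = 1.960.
Power = Φ(δ − 1.960) + Φ(−δ − 1.960) = Φ(-1.164) + Φ(-2.755) = 0.1221 + 0.0029 = 0.1250.

Power ≈ 0.125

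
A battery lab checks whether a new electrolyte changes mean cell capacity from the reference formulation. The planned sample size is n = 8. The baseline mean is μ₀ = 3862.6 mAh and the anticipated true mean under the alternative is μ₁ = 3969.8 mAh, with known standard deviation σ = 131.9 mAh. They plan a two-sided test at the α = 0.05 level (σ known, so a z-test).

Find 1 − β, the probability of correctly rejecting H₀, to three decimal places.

Standardized effect: d = |μ₁ − μ₀| / σ = |3969.8 − 3862.6| / 131.9 = 0.8127
Noncentrality parameter: δ = d·√n = 0.8127 × √8 = 2.2988
Critical value for a two-sided test at α = 0.05: z_{α/2} = 1.960.
Power = Φ(δ − 1.960) + Φ(−δ − 1.960) = Φ(0.339) + Φ(-4.259) = 0.6326 + 0.0000 = 0.6326.

Power ≈ 0.633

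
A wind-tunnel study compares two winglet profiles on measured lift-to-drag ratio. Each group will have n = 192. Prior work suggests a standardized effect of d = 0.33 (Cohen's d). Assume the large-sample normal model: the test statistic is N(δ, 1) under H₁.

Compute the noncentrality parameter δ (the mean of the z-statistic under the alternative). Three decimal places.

δ = d·√(n/2) = 0.33 × √(192/2) = 3.2333

δ ≈ 3.233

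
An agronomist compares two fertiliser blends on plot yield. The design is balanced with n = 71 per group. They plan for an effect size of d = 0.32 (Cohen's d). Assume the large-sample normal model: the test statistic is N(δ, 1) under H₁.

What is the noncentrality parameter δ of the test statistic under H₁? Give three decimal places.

The noncentrality parameter scales effect size by the design's sample-size factor: δ = d·√(n/2) = 0.32 × √(71/2) = 1.9066

δ ≈ 1.907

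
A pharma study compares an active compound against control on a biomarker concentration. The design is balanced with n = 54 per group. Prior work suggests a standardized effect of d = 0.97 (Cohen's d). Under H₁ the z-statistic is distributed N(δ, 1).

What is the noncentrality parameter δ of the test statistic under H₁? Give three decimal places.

δ ≈ 5.040

δ = d·√(n/2) = 0.97 × √(54/2) = 5.0403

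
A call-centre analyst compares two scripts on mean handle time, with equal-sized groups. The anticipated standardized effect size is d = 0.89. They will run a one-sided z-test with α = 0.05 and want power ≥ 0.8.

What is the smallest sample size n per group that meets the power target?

Set Φ(δ − 1.645) = 0.8; then δ − 1.645 = Φ⁻¹(0.8) = 0.842, giving δ = 2.486.
δ = d·√(n/2) ⇒ n = 2(δ/d)² = 2 × (2.486 / 0.89)² = 15.61.
Round up to the next whole unit.

n = 16 per group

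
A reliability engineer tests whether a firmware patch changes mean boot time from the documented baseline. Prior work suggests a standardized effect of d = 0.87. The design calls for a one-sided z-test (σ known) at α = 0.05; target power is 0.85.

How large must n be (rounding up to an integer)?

Set Φ(δ − 1.645) = 0.85; then δ − 1.645 = Φ⁻¹(0.85) = 1.036, giving δ = 2.681.
δ = d·√n ⇒ n = (δ/d)² = (2.681 / 0.87)² = 9.50.
Round up to the next whole unit.

n = 10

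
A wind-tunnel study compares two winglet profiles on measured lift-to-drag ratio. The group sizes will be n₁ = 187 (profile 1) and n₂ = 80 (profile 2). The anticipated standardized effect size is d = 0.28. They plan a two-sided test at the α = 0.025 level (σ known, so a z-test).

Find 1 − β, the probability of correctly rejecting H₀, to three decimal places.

Power ≈ 0.442

Noncentrality parameter: δ = d / √(1/n₁ + 1/n₂) = 0.28 / √(1/187 + 1/80) = 2.0959
Two-sided α = 0.025 → critical value z_{0.0125} = 2.241.
Power = Φ(δ − 2.241) + Φ(−δ − 2.241) = Φ(-0.146) + Φ(-4.337) = 0.4422 + 0.0000 = 0.4422.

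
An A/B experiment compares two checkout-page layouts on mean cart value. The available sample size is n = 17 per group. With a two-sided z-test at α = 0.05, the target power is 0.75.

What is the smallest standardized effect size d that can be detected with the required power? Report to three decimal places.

Need Φ(δ − 1.960) = 0.75, so δ = 1.960 + 0.674 = 2.634.
(The second rejection-region term Φ(−δ − z_{α/2}) is negligible and dropped.)
δ = d·√(n/2) ⇒ d = δ/√(n/2) = 2.634/√(17/2) = 0.9036.

d ≈ 0.904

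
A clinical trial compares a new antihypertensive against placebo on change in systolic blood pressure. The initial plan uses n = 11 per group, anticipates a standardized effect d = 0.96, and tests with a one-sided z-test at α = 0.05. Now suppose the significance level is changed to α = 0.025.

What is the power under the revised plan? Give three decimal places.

Power ≈ 0.615

δ = d·√(n/2) = 0.96 × √(11/2) = 2.2514 (unchanged). New critical value: z_{0.025} = 1.960.
Revised power = Φ(δ − 1.960) = Φ(0.291) = 0.6146.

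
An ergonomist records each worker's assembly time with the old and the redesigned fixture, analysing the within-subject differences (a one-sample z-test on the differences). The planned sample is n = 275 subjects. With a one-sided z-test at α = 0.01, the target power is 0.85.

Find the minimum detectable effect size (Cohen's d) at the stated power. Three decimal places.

Required noncentrality: δ = z_{0.01} + z_{0.15} = 2.326 + 1.036 = 3.363.
δ = d·√n ⇒ d = δ/√n = 3.363/√275 = 0.2028.

d ≈ 0.203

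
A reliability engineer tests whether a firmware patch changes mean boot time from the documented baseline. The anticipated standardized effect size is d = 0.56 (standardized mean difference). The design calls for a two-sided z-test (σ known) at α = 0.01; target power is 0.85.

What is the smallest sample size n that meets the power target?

Set Φ(δ − 2.576) = 0.85; then δ − 2.576 = Φ⁻¹(0.85) = 1.036, giving δ = 3.612.
(For δ > 0 the lower-tail rejection region contributes negligibly to power, so the one-term inversion is standard.)
δ = d·√n ⇒ n = (δ/d)² = (3.612 / 0.56)² = 41.61.
Round up to the next whole unit.

n = 42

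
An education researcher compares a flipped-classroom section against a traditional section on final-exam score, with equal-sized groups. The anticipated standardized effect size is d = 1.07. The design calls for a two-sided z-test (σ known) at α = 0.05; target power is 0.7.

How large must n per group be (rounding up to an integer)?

n = 11 per group

For power 0.7 need Φ(δ − z_{0.025}) = 0.7, so δ = z_{0.025} + z_{0.30} = 1.960 + 0.524 = 2.484.
(Ignoring the negligible lower-tail rejection probability gives the usual closed-form inversion.)
δ = d·√(n/2) ⇒ n = 2(δ/d)² = 2 × (2.484 / 1.07)² = 10.78.
Rounding up, n = 11 per group.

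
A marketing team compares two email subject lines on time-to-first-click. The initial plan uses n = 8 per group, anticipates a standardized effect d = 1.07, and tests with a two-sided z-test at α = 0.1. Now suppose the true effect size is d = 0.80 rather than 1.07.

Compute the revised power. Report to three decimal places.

Power ≈ 0.483

With d = 0.80: δ = d·√(n/2) = 0.80 × √(8/2) = 1.6000. Critical value z_{0.05} = 1.645.
Revised power = Φ(δ − 1.645) + Φ(−δ − 1.645) = Φ(-0.045) + Φ(-3.245) = 0.4821 + 0.0006 = 0.4827.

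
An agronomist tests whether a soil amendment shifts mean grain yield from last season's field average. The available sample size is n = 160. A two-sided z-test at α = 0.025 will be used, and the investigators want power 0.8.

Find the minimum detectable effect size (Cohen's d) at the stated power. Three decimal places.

Required noncentrality: δ = z_{0.0125} + z_{0.20} = 2.241 + 0.842 = 3.083.
(Lower-tail contribution to power is negligible for δ > 0.)
δ = d·√n ⇒ d = δ/√n = 3.083/√160 = 0.2437.

d ≈ 0.244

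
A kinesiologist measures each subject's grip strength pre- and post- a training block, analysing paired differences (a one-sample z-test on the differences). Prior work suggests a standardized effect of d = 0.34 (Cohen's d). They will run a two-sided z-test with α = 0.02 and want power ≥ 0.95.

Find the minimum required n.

n = 137

For power 0.95 need Φ(δ − z_{0.01}) = 0.95, so δ = z_{0.01} + z_{0.05} = 2.326 + 1.645 = 3.971.
(The Φ(−δ − z_{α/2}) term is vanishingly small for δ > 0 and is dropped in the standard sample-size formula.)
δ = d·√n ⇒ n = (δ/d)² = (3.971 / 0.34)² = 136.42.
Round up to the next whole unit.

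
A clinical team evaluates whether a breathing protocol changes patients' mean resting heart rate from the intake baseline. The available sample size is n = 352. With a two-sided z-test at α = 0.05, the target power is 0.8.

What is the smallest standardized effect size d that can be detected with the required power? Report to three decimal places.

Need Φ(δ − 1.960) = 0.8, so δ = 1.960 + 0.842 = 2.802.
(Lower-tail contribution to power is negligible for δ > 0.)
δ = d·√n ⇒ d = δ/√n = 2.802/√352 = 0.1493.

d ≈ 0.149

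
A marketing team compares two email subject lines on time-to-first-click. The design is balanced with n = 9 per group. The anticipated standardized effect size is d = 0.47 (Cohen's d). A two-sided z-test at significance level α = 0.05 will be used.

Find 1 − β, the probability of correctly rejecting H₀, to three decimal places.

Noncentrality parameter: δ = d·√(n/2) = 0.47 × √(9/2) = 0.9970
Two-sided α = 0.05 → critical value z_{0.025} = 1.960.
Power = Φ(δ − 1.960) + Φ(−δ − 1.960) = Φ(-0.963) + Φ(-2.957) = 0.1678 + 0.0016 = 0.1693.

Power ≈ 0.169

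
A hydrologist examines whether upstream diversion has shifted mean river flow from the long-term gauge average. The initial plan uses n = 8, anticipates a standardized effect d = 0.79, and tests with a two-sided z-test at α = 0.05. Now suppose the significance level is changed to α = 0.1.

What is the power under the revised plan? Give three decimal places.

δ = d·√n = 0.79 × √8 = 2.2345 (unchanged). New critical value: z_{0.05} = 1.645.
Revised power = Φ(δ − 1.645) + Φ(−δ − 1.645) = Φ(0.590) + Φ(-3.879) = 0.7223 + 0.0001 = 0.7223.

Power ≈ 0.722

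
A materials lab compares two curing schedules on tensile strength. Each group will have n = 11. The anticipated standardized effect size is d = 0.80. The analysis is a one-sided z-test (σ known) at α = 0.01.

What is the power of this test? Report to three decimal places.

Power ≈ 0.326

Noncentrality parameter: δ = d·√(n/2) = 0.80 × √(11/2) = 1.8762
One-sided α = 0.01 → critical value z_{0.01} = 2.326.
Power = Φ(δ − 2.326) = Φ(-0.450) = 0.3263.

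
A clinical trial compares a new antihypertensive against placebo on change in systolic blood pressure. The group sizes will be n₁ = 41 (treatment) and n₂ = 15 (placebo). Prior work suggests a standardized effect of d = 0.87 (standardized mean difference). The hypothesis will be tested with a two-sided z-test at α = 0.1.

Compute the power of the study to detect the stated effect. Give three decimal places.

Noncentrality parameter: λ = d / √(1/n₁ + 1/n₂) = 0.87 / √(1/41 + 1/15) = 2.8831
Critical value for a two-sided test at α = 0.1: z_{α/2} = 1.645.
Power = Φ(λ − 1.645) + Φ(−λ − 1.645) = Φ(1.238) + Φ(-4.528) = 0.8922 + 0.0000 = 0.8922.

Power ≈ 0.892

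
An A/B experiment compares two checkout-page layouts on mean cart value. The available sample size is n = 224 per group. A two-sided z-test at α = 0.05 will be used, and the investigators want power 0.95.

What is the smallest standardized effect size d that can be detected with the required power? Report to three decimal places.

d ≈ 0.341

Required noncentrality: δ = z_{0.025} + z_{0.05} = 1.960 + 1.645 = 3.605.
(Lower-tail contribution to power is negligible for δ > 0.)
δ = d·√(n/2) ⇒ d = δ/√(n/2) = 3.605/√(224/2) = 0.3406.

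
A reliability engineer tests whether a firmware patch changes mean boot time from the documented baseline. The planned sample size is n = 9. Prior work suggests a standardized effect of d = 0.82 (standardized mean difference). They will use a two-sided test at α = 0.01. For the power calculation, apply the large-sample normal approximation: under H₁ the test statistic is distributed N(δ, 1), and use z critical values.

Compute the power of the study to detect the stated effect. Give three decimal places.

Power ≈ 0.454

Noncentrality parameter: δ = d·√n = 0.82 × √9 = 2.4600
Critical value for a two-sided test at α = 0.01: z_{α/2} = 2.576.
Power = Φ(δ − 2.576) + Φ(−δ − 2.576) = Φ(-0.116) + Φ(-5.036) = 0.4539 + 0.0000 = 0.4539.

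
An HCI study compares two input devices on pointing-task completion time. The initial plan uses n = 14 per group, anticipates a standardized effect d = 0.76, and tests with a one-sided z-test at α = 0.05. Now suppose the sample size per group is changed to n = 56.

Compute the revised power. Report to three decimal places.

With n = 56 per group: δ = d·√(n/2) = 0.76 × √(56/2) = 4.0215. Critical value z_{0.05} = 1.645.
Revised power = P(Z > 1.645 − δ) = Φ(2.377) = 0.9913.

Power ≈ 0.991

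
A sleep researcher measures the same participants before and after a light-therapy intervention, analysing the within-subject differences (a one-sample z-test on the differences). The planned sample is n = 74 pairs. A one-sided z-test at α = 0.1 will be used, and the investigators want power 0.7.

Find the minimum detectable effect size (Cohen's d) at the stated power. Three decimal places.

Need Φ(δ − 1.282) = 0.7, so δ = 1.282 + 0.524 = 1.806.
δ = d·√n ⇒ d = δ/√n = 1.806/√74 = 0.2099.

d ≈ 0.210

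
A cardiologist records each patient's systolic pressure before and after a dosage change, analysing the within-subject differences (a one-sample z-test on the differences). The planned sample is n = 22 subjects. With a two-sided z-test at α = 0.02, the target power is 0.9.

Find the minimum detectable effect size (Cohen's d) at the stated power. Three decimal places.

d ≈ 0.769

Need Φ(δ − 2.326) = 0.9, so δ = 2.326 + 1.282 = 3.608.
(Lower-tail contribution to power is negligible for δ > 0.)
δ = d·√n ⇒ d = δ/√n = 3.608/√22 = 0.7692.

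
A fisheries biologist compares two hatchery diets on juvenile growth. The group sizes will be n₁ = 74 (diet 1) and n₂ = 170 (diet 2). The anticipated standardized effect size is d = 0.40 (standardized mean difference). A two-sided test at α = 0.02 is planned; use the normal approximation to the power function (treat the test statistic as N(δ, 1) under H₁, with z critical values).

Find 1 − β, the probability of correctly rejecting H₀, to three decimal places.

Power ≈ 0.707

Noncentrality parameter: δ = d / √(1/n₁ + 1/n₂) = 0.40 / √(1/74 + 1/170) = 2.8721
Critical value for a two-sided test at α = 0.02: z_{α/2} = 2.326.
Power = Φ(δ − 2.326) + Φ(−δ − 2.326) = Φ(0.546) + Φ(-5.198) = 0.7074 + 0.0000 = 0.7074.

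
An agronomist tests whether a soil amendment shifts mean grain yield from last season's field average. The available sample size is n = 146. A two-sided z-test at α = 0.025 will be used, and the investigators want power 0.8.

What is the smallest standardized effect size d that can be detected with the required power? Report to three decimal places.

Need Φ(δ − 2.241) = 0.8, so δ = 2.241 + 0.842 = 3.083.
(Lower-tail contribution to power is negligible for δ > 0.)
δ = d·√n ⇒ d = δ/√n = 3.083/√146 = 0.2552.

d ≈ 0.255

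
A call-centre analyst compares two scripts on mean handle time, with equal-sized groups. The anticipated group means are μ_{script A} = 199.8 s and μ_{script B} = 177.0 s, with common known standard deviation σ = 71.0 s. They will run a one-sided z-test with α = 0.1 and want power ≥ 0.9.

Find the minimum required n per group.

n = 128 per group

Standardized effect: d = |μ_{script A} − μ_{script B}| / σ = |199.8 − 177.0| / 71.0 = 0.3211
Set Φ(δ − 1.282) = 0.9; then δ − 1.282 = Φ⁻¹(0.9) = 1.282, giving δ = 2.563.
δ = d·√(n/2) ⇒ n = 2(δ/d)² = 2 × (2.563 / 0.3211)² = 127.41.
Round up to the next whole unit.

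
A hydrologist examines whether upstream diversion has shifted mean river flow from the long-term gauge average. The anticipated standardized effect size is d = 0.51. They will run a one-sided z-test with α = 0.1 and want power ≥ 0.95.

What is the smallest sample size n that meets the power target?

For power 0.95 need Φ(δ − z_{0.1}) = 0.95, so δ = z_{0.1} + z_{0.05} = 1.282 + 1.645 = 2.926.
δ = d·√n ⇒ n = (δ/d)² = (2.926 / 0.51)² = 32.93.
Rounding up, n = 33.

n = 33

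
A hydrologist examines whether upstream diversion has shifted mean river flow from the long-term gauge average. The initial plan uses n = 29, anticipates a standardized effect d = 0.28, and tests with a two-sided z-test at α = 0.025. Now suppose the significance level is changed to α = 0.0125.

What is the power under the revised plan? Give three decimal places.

Power ≈ 0.161

δ = d·√n = 0.28 × √29 = 1.5078 (unchanged). New critical value: z_{0.0063} = 2.498.
Revised power = Φ(δ − 2.498) + Φ(−δ − 2.498) = Φ(-0.990) + Φ(-4.006) = 0.1611 + 0.0000 = 0.1612.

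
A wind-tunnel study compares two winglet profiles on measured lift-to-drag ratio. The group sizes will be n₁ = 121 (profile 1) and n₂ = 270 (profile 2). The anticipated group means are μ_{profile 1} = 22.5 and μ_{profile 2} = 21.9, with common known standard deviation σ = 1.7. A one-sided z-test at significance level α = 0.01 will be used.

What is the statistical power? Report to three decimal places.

Standardized effect: d = |μ_{profile 1} − μ_{profile 2}| / σ = |22.5 − 21.9| / 1.7 = 0.3529
Noncentrality parameter: δ = d / √(1/n₁ + 1/n₂) = 0.3529 / √(1/121 + 1/270) = 3.2262
One-sided α = 0.01 → critical value z_{0.01} = 2.326.
Power = P(Z > 2.326 − δ) = Φ(0.900) = 0.8159.

Power ≈ 0.816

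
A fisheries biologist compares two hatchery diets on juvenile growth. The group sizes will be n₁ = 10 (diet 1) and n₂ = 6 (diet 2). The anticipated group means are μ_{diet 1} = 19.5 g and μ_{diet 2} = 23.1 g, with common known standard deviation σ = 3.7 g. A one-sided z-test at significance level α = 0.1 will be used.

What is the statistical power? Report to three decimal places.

Power ≈ 0.727

Standardized effect: d = |μ_{diet 1} − μ_{diet 2}| / σ = |19.5 − 23.1| / 3.7 = 0.9730
Noncentrality parameter: δ = d / √(1/n₁ + 1/n₂) = 0.9730 / √(1/10 + 1/6) = 1.8842
One-sided α = 0.1 → critical value z_{0.1} = 1.282.
Power = P(Z > 1.282 − δ) = Φ(0.603) = 0.7266.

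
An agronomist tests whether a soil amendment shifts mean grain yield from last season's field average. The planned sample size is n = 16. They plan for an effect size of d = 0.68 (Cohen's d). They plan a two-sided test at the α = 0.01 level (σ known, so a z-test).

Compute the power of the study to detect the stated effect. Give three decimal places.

Power ≈ 0.557

Noncentrality parameter: δ = d·√n = 0.68 × √16 = 2.7200
Two-sided α = 0.01 → critical value z_{0.005} = 2.576.
Power = Φ(δ − 2.576) + Φ(−δ − 2.576) = Φ(0.144) + Φ(-5.296) = 0.5573 + 0.0000 = 0.5573.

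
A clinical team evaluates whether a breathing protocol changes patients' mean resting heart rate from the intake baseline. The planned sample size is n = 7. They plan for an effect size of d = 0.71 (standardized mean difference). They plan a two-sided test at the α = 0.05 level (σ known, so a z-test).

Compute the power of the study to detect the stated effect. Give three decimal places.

Power ≈ 0.468

Noncentrality parameter: δ = d·√n = 0.71 × √7 = 1.8785
Critical value for a two-sided test at α = 0.05: z_{α/2} = 1.960.
Power = Φ(δ − 1.960) + Φ(−δ − 1.960) = Φ(-0.081) + Φ(-3.838) = 0.4675 + 0.0001 = 0.4676.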